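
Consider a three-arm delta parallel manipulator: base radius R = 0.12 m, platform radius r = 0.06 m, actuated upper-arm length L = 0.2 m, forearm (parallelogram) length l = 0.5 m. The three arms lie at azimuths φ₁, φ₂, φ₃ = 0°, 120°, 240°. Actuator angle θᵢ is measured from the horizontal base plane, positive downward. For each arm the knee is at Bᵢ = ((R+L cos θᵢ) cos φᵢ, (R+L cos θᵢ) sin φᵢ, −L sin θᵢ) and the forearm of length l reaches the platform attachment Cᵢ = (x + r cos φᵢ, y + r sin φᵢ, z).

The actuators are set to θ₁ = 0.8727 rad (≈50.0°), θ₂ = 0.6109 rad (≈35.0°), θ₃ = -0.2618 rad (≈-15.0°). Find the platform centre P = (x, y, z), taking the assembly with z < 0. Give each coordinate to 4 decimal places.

(-0.1779, -0.1768, -0.4438)

O1 = (0.1886·cos0.0°, 0.1886·sin0.0°, -0.1532) = (0.1886, 0.0000, -0.1532)
arm 2 at φ=120.0°: (R−r)+L cos θ2 = 0.2238;  O2 = (-0.1119, 0.1938, -0.1147)
φ3=240.0°: virtual centre (-0.1266, -0.2193, 0.0518), radius l
|O₂|²−|O₁|² = 0.0042;  |O₃|²−|O₁|² = 0.0078
plane₁₂: -0.6009x+0.3877y+0.0770z = 0.0042
det = 0.5079;  x = -0.0096+0.3794z,  y = -0.0039+0.3895z
into |P−O₁|² = l²: 1.2957z² + 0.1530z + -0.1873 = 0;  Δ = 0.9939;  z = -0.4438 or 0.3257 → z<0 root = -0.4438
x = -0.1779, y = -0.1768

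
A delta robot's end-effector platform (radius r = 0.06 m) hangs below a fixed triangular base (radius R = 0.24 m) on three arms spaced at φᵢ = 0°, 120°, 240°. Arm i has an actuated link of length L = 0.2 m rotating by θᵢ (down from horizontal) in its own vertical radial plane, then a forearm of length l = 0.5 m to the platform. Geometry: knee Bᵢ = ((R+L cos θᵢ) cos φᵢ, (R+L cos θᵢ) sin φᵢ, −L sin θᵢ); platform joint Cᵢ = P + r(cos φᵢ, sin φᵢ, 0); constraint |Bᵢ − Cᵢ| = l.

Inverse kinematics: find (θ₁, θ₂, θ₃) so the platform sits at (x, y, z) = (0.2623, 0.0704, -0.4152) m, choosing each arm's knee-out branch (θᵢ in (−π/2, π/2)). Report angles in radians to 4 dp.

arm 1 (φ=0.0°): x'=0.2623, y'=0.0704
  A=-0.0823, B=-0.4152, C=(l²−L²−A²−y'²−z²)/(2L)=0.0647
  √(A²+B²)=0.4233;  θ1 = -1.7665+1.4173 ≈ -0.3491
φ2=120.0° → target in arm frame (-0.0702, -0.2624)
  A cos θ + B sin θ = C:  0.2502·cos θ + -0.4152·sin θ = -0.2345
  θ2 = atan2(B,A) + arccos(C/0.4847) = 1.0473
arm 3 (φ=240.0°): x'=-0.1921, y'=0.1920
  A=0.3721, B=-0.4152, C=(l²−L²−A²−y'²−z²)/(2L)=-0.3443
  θ3 = atan2(B,A) + arccos(C/0.5576) = 1.3963

θ₁ = -0.3491, θ₂ = 1.0473, θ₃ = 1.3963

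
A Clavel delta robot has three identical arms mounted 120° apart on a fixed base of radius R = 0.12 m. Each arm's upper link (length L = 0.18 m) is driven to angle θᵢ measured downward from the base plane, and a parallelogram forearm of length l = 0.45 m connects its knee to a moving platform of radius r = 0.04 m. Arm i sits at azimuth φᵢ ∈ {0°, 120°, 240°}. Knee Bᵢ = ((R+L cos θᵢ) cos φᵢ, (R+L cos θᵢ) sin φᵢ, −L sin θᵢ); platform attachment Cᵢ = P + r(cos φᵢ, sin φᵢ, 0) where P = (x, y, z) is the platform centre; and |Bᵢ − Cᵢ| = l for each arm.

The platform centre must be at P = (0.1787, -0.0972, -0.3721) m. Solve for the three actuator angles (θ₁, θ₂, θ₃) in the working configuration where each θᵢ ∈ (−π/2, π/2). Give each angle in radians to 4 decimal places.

θ₁ = -0.3493, θ₂ = 0.8724, θ₃ = 0.3488

arm 1 (φ=0.0°): x'=0.1787, y'=-0.0972
  A cos θ + B sin θ = C:  -0.0987·cos θ + -0.3721·sin θ = 0.0346
  γ=atan2(-0.3721,-0.0987)=-1.8301;  ψ=arccos(0.0898)=1.4808;  θ1=γ+ψ≈-0.3493
arm 2 (φ=120.0°): x'=-0.1735, y'=-0.1062
  e−x'=0.2535;  (l²−L²−(e−x')²−y'²−z²)/2L = -0.1220
  γ=atan2(-0.3721,0.2535)=-0.9727;  ψ=arccos(-0.2709)=1.8451;  θ2=γ+ψ≈0.8724
arm 3 (φ=240.0°): x'=-0.0052, y'=0.2034
  e−x'=0.0852;  (l²−L²−(e−x')²−y'²−z²)/2L = -0.0471
  √(A²+B²)=0.3817;  θ3 = -1.3458+1.6946 ≈ 0.3488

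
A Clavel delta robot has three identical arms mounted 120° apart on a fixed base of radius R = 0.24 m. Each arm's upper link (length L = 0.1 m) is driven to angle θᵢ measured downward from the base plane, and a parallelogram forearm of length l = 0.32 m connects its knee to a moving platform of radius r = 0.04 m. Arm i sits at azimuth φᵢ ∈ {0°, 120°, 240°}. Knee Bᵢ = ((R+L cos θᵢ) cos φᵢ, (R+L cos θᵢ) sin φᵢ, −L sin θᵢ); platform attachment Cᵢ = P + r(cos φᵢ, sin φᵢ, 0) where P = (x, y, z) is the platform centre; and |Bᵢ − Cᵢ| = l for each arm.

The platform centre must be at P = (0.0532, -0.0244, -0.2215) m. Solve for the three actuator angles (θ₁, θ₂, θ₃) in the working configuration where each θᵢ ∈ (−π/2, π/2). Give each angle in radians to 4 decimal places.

rotate P by −φ1: (0.0532, -0.0244, -0.2215)
  A=0.1468, B=-0.2215, C=(l²−L²−A²−y'²−z²)/(2L)=0.1060
  γ=atan2(-0.2215,0.1468)=-0.9855;  ψ=arccos(0.3988)=1.1606;  θ1=γ+ψ≈0.1751
φ2=120.0° → target in arm frame (-0.0477, -0.0339)
  e−x'=0.2477;  (l²−L²−(e−x')²−y'²−z²)/2L = -0.0959
  θ2 = atan2(B,A) + arccos(C/0.3323) = 1.1340
arm 3 (φ=240.0°): x'=-0.0055, y'=0.0583
  e−x'=0.2055;  (l²−L²−(e−x')²−y'²−z²)/2L = -0.0114
  γ=atan2(-0.2215,0.2055)=-0.8229;  ψ=arccos(-0.0377)=1.6085;  θ3=γ+ψ≈0.7855

θ₁ = 0.1751, θ₂ = 1.1340, θ₃ = 0.7855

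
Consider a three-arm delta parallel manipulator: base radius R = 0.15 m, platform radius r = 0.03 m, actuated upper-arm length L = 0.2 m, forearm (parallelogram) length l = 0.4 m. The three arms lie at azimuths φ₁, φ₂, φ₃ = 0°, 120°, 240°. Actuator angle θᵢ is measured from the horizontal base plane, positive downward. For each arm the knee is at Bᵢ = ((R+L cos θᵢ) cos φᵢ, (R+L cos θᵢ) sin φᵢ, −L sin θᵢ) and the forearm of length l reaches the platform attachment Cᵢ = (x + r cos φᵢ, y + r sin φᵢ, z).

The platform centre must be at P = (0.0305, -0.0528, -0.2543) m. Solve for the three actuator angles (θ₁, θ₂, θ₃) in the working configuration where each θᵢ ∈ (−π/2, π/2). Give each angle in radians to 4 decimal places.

θ₁ = -0.0873, θ₂ = 0.4367, θ₃ = -0.0872

φ1=0.0° → target in arm frame (0.0305, -0.0528)
  e−x'=0.0895;  (l²−L²−(e−x')²−y'²−z²)/2L = 0.1113
  √(A²+B²)=0.2696;  θ1 = -1.2324+1.1451 ≈ -0.0873
rotate P by −φ2: (-0.0610, 0.0000, -0.2543)
  e−x'=0.1810;  (l²−L²−(e−x')²−y'²−z²)/2L = 0.0564
  γ=atan2(-0.2543,0.1810)=-0.9523;  ψ=arccos(0.1809)=1.3889;  θ2=γ+ψ≈0.4367
rotate P by −φ3: (0.0305, 0.0528, -0.2543)
  A cos θ + B sin θ = C:  0.0895·cos θ + -0.2543·sin θ = 0.1113
  √(A²+B²)=0.2696;  θ3 = -1.2323+1.1452 ≈ -0.0872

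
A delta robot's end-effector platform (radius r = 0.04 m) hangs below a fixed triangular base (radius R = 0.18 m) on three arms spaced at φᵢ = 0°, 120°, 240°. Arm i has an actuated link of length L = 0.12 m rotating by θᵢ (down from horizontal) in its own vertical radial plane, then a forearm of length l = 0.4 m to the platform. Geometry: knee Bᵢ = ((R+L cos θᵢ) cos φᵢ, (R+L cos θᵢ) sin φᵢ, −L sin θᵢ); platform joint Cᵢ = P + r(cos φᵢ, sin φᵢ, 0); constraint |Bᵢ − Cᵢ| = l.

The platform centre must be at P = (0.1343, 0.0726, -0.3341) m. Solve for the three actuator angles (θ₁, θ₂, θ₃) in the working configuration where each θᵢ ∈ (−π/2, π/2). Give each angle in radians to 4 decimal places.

θ₁ = -0.3486, θ₂ = 0.5239, θ₃ = 1.1350

arm 1 (φ=0.0°): x'=0.1343, y'=0.0726
  A=0.0057, B=-0.3341, C=(l²−L²−A²−y'²−z²)/(2L)=0.1195
  √(A²+B²)=0.3341;  θ1 = -1.5537+1.2052 ≈ -0.3486
φ2=120.0° → target in arm frame (-0.0043, -0.1526)
  e−x'=0.1443;  (l²−L²−(e−x')²−y'²−z²)/2L = -0.0422
  γ=atan2(-0.3341,0.1443)=-1.1631;  ψ=arccos(-0.1160)=1.6870;  θ2=γ+ψ≈0.5239
arm 3 (φ=240.0°): x'=-0.1300, y'=0.0800
  e−x'=0.2700;  (l²−L²−(e−x')²−y'²−z²)/2L = -0.1889
  √(A²+B²)=0.4296;  θ3 = -0.8911+2.0261 ≈ 1.1350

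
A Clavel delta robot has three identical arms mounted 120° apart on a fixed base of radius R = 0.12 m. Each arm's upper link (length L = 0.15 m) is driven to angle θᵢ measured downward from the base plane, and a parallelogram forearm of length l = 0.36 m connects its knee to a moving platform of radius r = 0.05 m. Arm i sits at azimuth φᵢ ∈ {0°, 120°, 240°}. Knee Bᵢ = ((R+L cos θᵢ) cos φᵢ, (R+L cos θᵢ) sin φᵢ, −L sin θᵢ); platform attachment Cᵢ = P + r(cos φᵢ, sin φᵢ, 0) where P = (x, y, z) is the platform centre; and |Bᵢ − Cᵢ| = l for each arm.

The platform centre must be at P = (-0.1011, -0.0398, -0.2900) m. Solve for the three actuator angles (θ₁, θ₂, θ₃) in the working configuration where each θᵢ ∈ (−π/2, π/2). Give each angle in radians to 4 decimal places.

φ1=0.0° → target in arm frame (-0.1011, -0.0398)
  e−x'=0.1711;  (l²−L²−(e−x')²−y'²−z²)/2L = -0.0262
  √(A²+B²)=0.3367;  θ1 = -1.0378+1.6487 ≈ 0.6109
arm 2 (φ=120.0°): x'=0.0161, y'=0.1075
  A cos θ + B sin θ = C:  0.0539·cos θ + -0.2900·sin θ = 0.0285
  √(A²+B²)=0.2950;  θ2 = -1.3870+1.4741 ≈ 0.0871
φ3=240.0° → target in arm frame (0.0850, -0.0677)
  A=-0.0150, B=-0.2900, C=(l²−L²−A²−y'²−z²)/(2L)=0.0607
  γ=atan2(-0.2900,-0.0150)=-1.6225;  ψ=arccos(0.2089)=1.3604;  θ3=γ+ψ≈-0.2622

θ₁ = 0.6109, θ₂ = 0.0871, θ₃ = -0.2622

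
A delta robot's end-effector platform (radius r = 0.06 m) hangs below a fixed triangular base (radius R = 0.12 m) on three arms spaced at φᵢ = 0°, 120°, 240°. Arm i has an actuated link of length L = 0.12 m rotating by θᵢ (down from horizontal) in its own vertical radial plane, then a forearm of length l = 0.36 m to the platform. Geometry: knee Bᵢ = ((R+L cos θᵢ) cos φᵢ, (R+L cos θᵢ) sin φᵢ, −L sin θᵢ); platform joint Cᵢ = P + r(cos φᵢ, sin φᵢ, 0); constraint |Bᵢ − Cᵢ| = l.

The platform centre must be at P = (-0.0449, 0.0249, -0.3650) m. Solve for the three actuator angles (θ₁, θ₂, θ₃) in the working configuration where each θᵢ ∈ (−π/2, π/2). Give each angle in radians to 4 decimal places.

θ₁ = 0.6112, θ₂ = 0.2619, θ₃ = 0.4362

φ1=0.0° → target in arm frame (-0.0449, 0.0249)
  A cos θ + B sin θ = C:  0.1049·cos θ + -0.3650·sin θ = -0.1235
  √(A²+B²)=0.3798;  θ1 = -1.2909+1.9021 ≈ 0.6112
φ2=120.0° → target in arm frame (0.0440, 0.0264)
  e−x'=0.0160;  (l²−L²−(e−x')²−y'²−z²)/2L = -0.0791
  √(A²+B²)=0.3653;  θ2 = -1.5270+1.7890 ≈ 0.2619
arm 3 (φ=240.0°): x'=0.0009, y'=-0.0513
  A=0.0591, B=-0.3650, C=(l²−L²−A²−y'²−z²)/(2L)=-0.1006
  θ3 = atan2(B,A) + arccos(C/0.3698) = 0.4362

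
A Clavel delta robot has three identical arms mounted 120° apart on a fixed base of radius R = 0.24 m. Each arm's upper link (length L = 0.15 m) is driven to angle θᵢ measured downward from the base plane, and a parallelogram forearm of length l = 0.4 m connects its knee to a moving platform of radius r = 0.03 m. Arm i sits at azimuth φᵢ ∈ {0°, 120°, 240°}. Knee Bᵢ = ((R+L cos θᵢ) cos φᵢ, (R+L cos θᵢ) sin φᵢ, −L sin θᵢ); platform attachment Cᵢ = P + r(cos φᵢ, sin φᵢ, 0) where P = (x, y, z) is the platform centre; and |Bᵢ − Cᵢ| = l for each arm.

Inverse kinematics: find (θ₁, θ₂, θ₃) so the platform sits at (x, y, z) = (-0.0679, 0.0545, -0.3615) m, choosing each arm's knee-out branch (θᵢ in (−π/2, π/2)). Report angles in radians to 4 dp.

θ₁ = 1.2216, θ₂ = 0.4362, θ₃ = 0.9600

rotate P by −φ1: (-0.0679, 0.0545, -0.3615)
  A=0.2779, B=-0.3615, C=(l²−L²−A²−y'²−z²)/(2L)=-0.2446
  θ1 = atan2(B,A) + arccos(C/0.4560) = 1.2216
rotate P by −φ2: (0.0811, 0.0316, -0.3615)
  A cos θ + B sin θ = C:  0.1289·cos θ + -0.3615·sin θ = -0.0359
  √(A²+B²)=0.3838;  θ2 = -1.2284+1.6646 ≈ 0.4362
arm 3 (φ=240.0°): x'=-0.0132, y'=-0.0861
  e−x'=0.2232;  (l²−L²−(e−x')²−y'²−z²)/2L = -0.1681
  θ3 = atan2(B,A) + arccos(C/0.4249) = 0.9600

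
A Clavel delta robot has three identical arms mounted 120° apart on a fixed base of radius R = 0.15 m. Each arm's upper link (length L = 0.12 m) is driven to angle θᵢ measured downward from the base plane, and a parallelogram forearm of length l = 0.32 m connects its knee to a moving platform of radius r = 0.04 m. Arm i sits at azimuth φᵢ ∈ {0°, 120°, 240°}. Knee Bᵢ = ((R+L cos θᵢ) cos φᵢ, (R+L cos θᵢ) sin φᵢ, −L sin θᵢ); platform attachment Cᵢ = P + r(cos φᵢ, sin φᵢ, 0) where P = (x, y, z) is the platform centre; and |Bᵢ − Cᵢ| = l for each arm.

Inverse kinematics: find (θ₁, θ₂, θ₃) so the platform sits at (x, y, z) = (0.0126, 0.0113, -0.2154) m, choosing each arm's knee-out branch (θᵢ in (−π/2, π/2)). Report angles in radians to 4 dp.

rotate P by −φ1: (0.0126, 0.0113, -0.2154)
  A=0.0974, B=-0.2154, C=(l²−L²−A²−y'²−z²)/(2L)=0.1333
  θ1 = atan2(B,A) + arccos(C/0.2364) = -0.1743
rotate P by −φ2: (0.0035, -0.0166, -0.2154)
  A=0.1065, B=-0.2154, C=(l²−L²−A²−y'²−z²)/(2L)=0.1249
  θ2 = atan2(B,A) + arccos(C/0.2403) = -0.0875
φ3=240.0° → target in arm frame (-0.0161, 0.0053)
  e−x'=0.1261;  (l²−L²−(e−x')²−y'²−z²)/2L = 0.1070
  γ=atan2(-0.2154,0.1261)=-1.0412;  ψ=arccos(0.4287)=1.1278;  θ3=γ+ψ≈0.0866

θ₁ = -0.1743, θ₂ = -0.0875, θ₃ = 0.0866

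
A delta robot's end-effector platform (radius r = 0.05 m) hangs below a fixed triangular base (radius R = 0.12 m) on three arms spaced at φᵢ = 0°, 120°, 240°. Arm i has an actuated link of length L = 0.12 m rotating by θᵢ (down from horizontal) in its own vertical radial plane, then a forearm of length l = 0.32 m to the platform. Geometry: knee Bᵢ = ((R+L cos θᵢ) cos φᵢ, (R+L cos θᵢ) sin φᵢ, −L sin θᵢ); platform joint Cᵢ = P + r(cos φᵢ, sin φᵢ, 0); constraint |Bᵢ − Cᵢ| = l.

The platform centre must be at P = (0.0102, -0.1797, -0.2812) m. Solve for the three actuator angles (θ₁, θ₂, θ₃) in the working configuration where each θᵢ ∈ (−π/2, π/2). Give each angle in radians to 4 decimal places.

θ₁ = 0.6107, θ₂ = 1.3092, θ₃ = -0.1748

arm 1 (φ=0.0°): x'=0.0102, y'=-0.1797
  e−x'=0.0598;  (l²−L²−(e−x')²−y'²−z²)/2L = -0.1123
  √(A²+B²)=0.2875;  θ1 = -1.3613+1.9719 ≈ 0.6107
rotate P by −φ2: (-0.1607, 0.0810, -0.2812)
  A=0.2307, B=-0.2812, C=(l²−L²−A²−y'²−z²)/(2L)=-0.2120
  √(A²+B²)=0.3637;  θ2 = -0.8837+2.1929 ≈ 1.3092
φ3=240.0° → target in arm frame (0.1505, 0.0987)
  A=-0.0805, B=-0.2812, C=(l²−L²−A²−y'²−z²)/(2L)=-0.0304
  √(A²+B²)=0.2925;  θ3 = -1.8497+1.6749 ≈ -0.1748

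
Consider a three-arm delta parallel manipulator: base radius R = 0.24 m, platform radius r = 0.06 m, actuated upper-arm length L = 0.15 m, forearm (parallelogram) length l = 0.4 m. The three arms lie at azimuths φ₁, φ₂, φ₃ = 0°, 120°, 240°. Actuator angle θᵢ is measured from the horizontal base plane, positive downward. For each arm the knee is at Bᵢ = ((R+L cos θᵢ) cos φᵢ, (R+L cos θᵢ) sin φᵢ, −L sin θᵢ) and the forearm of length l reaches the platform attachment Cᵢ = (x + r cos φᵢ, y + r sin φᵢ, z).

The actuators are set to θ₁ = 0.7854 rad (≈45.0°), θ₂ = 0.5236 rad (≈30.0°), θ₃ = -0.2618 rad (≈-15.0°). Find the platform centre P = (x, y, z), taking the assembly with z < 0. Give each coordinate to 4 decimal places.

(-0.0676, -0.0624, -0.2822)

φ1=0.0°: virtual centre (0.2861, 0.0000, -0.1061), radius l
arm 2 at φ=120.0°: ρ2 = 0.3099;  S2 = (-0.1550, 0.2684, -0.0750)
arm 3 at φ=240.0°: ρ3 = 0.3249;  S3 = (-0.1624, -0.2814, 0.0388)
eliminate P² terms by subtracting sphere 1 from 2 and 3
plane₁₂: -0.8820x+0.5368y+0.0621z = 0.0086
Cramer: x(z) = -0.0126+0.1948z;  y(z) = -0.0047+0.2044z
quadratic in z: (1.0797)z²+(0.0938)z+(-0.0595)=0, √Δ=0.5156 → z ∈ {-0.2822, 0.1953}; z = -0.2822 (taking z<0)
x = -0.0676, y = -0.0624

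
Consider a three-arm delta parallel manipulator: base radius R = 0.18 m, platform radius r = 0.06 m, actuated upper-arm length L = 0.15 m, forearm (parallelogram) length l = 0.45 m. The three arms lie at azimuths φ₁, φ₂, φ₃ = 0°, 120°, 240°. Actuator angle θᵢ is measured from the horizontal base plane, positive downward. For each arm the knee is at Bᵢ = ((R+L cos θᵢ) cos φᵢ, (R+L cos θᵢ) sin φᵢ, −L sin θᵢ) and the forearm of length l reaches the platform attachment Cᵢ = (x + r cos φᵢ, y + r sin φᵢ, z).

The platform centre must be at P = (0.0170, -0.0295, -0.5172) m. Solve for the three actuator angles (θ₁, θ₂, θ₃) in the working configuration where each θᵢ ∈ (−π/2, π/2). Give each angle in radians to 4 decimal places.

θ₁ = 0.8725, θ₂ = 1.0469, θ₃ = 0.8723

rotate P by −φ1: (0.0170, -0.0295, -0.5172)
  A=0.1030, B=-0.5172, C=(l²−L²−A²−y'²−z²)/(2L)=-0.3299
  √(A²+B²)=0.5274;  θ1 = -1.3742+2.2467 ≈ 0.8725
rotate P by −φ2: (-0.0340, 0.0000, -0.5172)
  A=0.1540, B=-0.5172, C=(l²−L²−A²−y'²−z²)/(2L)=-0.3708
  θ2 = atan2(B,A) + arccos(C/0.5397) = 1.0469
arm 3 (φ=240.0°): x'=0.0170, y'=0.0295
  A=0.1030, B=-0.5172, C=(l²−L²−A²−y'²−z²)/(2L)=-0.3299
  √(A²+B²)=0.5273;  θ3 = -1.3743+2.2466 ≈ 0.8723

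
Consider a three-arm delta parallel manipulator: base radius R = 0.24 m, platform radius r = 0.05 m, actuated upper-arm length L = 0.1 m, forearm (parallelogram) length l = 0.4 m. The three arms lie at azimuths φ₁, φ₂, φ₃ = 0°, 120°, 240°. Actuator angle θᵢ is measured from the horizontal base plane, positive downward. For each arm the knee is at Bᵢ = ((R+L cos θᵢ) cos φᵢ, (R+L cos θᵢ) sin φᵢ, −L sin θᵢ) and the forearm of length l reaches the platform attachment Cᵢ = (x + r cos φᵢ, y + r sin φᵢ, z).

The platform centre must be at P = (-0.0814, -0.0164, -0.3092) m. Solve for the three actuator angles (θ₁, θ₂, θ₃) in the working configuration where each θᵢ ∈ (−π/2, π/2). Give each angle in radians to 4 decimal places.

θ₁ = 0.9600, θ₂ = 0.1745, θ₃ = -0.0865

arm 1 (φ=0.0°): x'=-0.0814, y'=-0.0164
  A cos θ + B sin θ = C:  0.2714·cos θ + -0.3092·sin θ = -0.0977
  γ=atan2(-0.3092,0.2714)=-0.8504;  ψ=arccos(-0.2374)=1.8105;  θ1=γ+ψ≈0.9600
rotate P by −φ2: (0.0265, 0.0787, -0.3092)
  e−x'=0.1635;  (l²−L²−(e−x')²−y'²−z²)/2L = 0.1073
  γ=atan2(-0.3092,0.1635)=-1.0844;  ψ=arccos(0.3069)=1.2589;  θ2=γ+ψ≈0.1745
arm 3 (φ=240.0°): x'=0.0549, y'=-0.0623
  A cos θ + B sin θ = C:  0.1351·cos θ + -0.3092·sin θ = 0.1613
  γ=atan2(-0.3092,0.1351)=-1.1589;  ψ=arccos(0.4781)=1.0723;  θ3=γ+ψ≈-0.0865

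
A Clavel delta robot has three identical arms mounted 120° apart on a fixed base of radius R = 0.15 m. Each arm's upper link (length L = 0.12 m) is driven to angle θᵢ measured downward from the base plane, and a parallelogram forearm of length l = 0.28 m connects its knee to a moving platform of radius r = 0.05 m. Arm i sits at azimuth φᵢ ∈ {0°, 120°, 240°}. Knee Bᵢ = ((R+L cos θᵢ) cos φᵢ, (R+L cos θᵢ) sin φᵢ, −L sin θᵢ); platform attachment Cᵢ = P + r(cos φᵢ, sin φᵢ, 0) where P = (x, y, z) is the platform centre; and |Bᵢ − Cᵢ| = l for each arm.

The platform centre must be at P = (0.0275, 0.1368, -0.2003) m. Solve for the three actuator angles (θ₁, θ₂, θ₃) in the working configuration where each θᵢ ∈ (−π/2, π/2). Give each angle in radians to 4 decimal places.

θ₁ = 0.3491, θ₂ = -0.3486, θ₃ = 1.3094

rotate P by −φ1: (0.0275, 0.1368, -0.2003)
  A cos θ + B sin θ = C:  0.0725·cos θ + -0.2003·sin θ = -0.0004
  θ1 = atan2(B,A) + arccos(C/0.2130) = 0.3491
arm 2 (φ=120.0°): x'=0.1047, y'=-0.0922
  A cos θ + B sin θ = C:  -0.0047·cos θ + -0.2003·sin θ = 0.0640
  γ=atan2(-0.2003,-0.0047)=-1.5944;  ψ=arccos(0.3193)=1.2458;  θ2=γ+ψ≈-0.3486
arm 3 (φ=240.0°): x'=-0.1322, y'=-0.0446
  A=0.2322, B=-0.2003, C=(l²−L²−A²−y'²−z²)/(2L)=-0.1335
  θ3 = atan2(B,A) + arccos(C/0.3067) = 1.3094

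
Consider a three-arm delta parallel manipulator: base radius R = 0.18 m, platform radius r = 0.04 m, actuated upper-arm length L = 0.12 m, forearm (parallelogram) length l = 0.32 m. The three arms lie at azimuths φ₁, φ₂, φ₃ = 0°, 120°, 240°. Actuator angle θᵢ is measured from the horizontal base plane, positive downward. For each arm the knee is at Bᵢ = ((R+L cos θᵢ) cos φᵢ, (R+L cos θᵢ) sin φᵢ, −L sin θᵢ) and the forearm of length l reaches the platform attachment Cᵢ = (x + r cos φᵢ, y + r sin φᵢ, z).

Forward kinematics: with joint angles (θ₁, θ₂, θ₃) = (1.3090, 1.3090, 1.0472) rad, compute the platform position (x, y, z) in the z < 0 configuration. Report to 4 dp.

(-0.0150, -0.0259, -0.3750)

centre 1 = (0.1711·cos0.0°, 0.1711·sin0.0°, -0.1159) = (0.1711, 0.0000, -0.1159)
arm 2 at φ=120.0°: (R−r)+L cos θ2 = 0.1711;  centre 2 = (-0.0855, 0.1481, -0.1159)
arm 3 at φ=240.0°: (R−r)+L cos θ3 = 0.2000;  centre 3 = (-0.1000, -0.1732, -0.1039)
subtract pairs → two planes through P
linear system: -0.5132x+0.2963y = 0.0000−0.0000z; -0.5421x+-0.3464y = 0.0081−0.0240z
det = 0.3384;  x = -0.0071+0.0210z,  y = -0.0123+0.0364z
sphere 1 gives Az²+Bz+C=0 with A=1.0018, B=0.2234, C=-0.0571;  B²−4AC=0.2786;  roots -0.3750, 0.1519;  negative root z = -0.3750
x = -0.0150, y = -0.0259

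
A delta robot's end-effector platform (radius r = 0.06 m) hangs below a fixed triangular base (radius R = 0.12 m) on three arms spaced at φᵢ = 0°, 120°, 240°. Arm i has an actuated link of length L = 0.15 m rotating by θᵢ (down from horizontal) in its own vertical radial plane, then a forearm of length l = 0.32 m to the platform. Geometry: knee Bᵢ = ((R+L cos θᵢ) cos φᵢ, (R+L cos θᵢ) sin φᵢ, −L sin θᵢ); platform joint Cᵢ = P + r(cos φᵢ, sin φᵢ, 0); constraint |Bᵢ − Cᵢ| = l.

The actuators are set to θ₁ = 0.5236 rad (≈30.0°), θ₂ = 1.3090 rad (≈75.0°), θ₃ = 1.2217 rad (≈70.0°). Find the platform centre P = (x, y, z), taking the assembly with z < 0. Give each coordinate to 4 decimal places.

centre 1 = (0.1899·cos0.0°, 0.1899·sin0.0°, -0.0750) = (0.1899, 0.0000, -0.0750)
φ2=120.0°: virtual centre (-0.0494, 0.0856, -0.1449), radius l
φ3=240.0°: virtual centre (-0.0557, -0.0964, -0.1410), radius l
eliminate P² terms by subtracting sphere 1 from 2 and 3
plane₁₂: -0.4786x+0.1712y+-0.1398z = -0.0109
det = 0.1763;  x = 0.0211+-0.2809z,  y = -0.0048+0.0313z
sphere 1 gives Az²+Bz+C=0 with A=1.0799, B=0.2445, C=-0.0683;  B²−4AC=0.3546;  roots -0.3889, 0.1625;  negative root z = -0.3889
x = 0.1303, y = -0.0170

(0.1303, -0.0170, -0.3889)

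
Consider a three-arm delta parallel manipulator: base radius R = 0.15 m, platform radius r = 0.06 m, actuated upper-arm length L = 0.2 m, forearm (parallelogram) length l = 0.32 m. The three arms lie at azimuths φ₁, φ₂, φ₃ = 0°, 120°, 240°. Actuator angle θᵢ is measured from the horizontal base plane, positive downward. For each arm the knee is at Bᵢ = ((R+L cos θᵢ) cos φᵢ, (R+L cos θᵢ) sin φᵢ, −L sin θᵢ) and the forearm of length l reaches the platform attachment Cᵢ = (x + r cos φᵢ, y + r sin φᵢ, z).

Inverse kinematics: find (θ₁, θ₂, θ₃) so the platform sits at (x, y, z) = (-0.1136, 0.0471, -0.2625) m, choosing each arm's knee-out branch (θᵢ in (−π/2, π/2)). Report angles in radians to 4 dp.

φ1=0.0° → target in arm frame (-0.1136, 0.0471)
  A=0.2036, B=-0.2625, C=(l²−L²−A²−y'²−z²)/(2L)=-0.1254
  γ=atan2(-0.2625,0.2036)=-0.9111;  ψ=arccos(-0.3776)=1.9580;  θ1=γ+ψ≈1.0469
rotate P by −φ2: (0.0976, 0.0748, -0.2625)
  e−x'=-0.0076;  (l²−L²−(e−x')²−y'²−z²)/2L = -0.0304
  γ=atan2(-0.2625,-0.0076)=-1.5997;  ψ=arccos(-0.1158)=1.6869;  θ2=γ+ψ≈0.0871
arm 3 (φ=240.0°): x'=0.0160, y'=-0.1219
  A cos θ + B sin θ = C:  0.0740·cos θ + -0.2625·sin θ = -0.0671
  γ=atan2(-0.2625,0.0740)=-1.2961;  ψ=arccos(-0.2461)=1.8195;  θ3=γ+ψ≈0.5234

θ₁ = 1.0469, θ₂ = 0.0871, θ₃ = 0.5234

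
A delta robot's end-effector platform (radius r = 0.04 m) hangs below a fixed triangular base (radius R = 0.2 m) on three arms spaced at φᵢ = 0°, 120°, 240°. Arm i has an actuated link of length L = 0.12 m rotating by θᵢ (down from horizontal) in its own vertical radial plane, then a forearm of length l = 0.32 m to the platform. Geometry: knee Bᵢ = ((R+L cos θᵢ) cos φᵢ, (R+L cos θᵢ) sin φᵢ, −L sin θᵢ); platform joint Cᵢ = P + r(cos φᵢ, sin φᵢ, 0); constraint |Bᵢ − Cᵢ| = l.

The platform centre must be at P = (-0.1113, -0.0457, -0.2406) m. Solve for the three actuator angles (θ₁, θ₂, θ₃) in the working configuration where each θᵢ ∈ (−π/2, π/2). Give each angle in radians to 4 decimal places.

rotate P by −φ1: (-0.1113, -0.0457, -0.2406)
  A=0.2713, B=-0.2406, C=(l²−L²−A²−y'²−z²)/(2L)=-0.1899
  γ=atan2(-0.2406,0.2713)=-0.7255;  ψ=arccos(-0.5237)=2.1220;  θ1=γ+ψ≈1.3965
rotate P by −φ2: (0.0161, 0.1192, -0.2406)
  e−x'=0.1439;  (l²−L²−(e−x')²−y'²−z²)/2L = -0.0201
  θ2 = atan2(B,A) + arccos(C/0.2804) = 0.6108
rotate P by −φ3: (0.0952, -0.0735, -0.2406)
  e−x'=0.0648;  (l²−L²−(e−x')²−y'²−z²)/2L = 0.0855
  γ=atan2(-0.2406,0.0648)=-1.3078;  ψ=arccos(0.3429)=1.2207;  θ3=γ+ψ≈-0.0871

θ₁ = 1.3965, θ₂ = 0.6108, θ₃ = -0.0871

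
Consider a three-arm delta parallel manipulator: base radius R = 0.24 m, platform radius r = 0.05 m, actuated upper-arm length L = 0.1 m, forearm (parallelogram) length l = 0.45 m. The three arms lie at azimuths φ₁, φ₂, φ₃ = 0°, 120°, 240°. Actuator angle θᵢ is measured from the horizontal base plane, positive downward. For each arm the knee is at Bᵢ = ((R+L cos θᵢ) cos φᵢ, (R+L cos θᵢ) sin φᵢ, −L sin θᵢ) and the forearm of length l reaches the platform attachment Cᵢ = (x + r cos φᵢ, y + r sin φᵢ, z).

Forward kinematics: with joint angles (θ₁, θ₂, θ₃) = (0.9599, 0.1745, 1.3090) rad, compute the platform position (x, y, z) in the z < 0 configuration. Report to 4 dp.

(-0.0219, 0.1071, -0.4262)

S1 = (0.2474·cos0.0°, 0.2474·sin0.0°, -0.0819) = (0.2474, 0.0000, -0.0819)
φ2=120.0°: virtual centre (-0.1442, 0.2498, -0.0174), radius l
φ3=240.0°: virtual centre (-0.1079, -0.1870, -0.0966), radius l
subtract pairs → two planes through P
linear system: -0.7832x+0.4997y = 0.0156−0.1291z; -0.7106x+-0.3739y = -0.0120−-0.0294z
det = 0.6479;  x = 0.0002+0.0519z,  y = 0.0316+-0.1771z
quadratic in z: (1.0340)z²+(0.1270)z+(-0.1337)=0, √Δ=0.7544 → z ∈ {-0.4262, 0.3034}; z = -0.4262 (taking z<0)
x = -0.0219, y = 0.1071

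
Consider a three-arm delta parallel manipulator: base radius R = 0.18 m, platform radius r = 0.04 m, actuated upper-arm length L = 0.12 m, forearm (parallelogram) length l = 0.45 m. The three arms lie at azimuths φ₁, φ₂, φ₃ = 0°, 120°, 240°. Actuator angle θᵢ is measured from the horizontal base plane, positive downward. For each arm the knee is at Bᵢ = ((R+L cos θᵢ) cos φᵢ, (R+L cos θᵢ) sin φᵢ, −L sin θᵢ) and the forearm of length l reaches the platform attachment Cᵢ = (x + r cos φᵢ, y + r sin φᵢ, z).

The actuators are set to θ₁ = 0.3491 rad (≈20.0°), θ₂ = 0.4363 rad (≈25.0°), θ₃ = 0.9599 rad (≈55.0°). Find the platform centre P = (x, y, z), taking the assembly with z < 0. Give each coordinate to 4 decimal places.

centre 1 = (0.2528·cos0.0°, 0.2528·sin0.0°, -0.0410) = (0.2528, 0.0000, -0.0410)
arm 2 at φ=120.0°: (R−r)+L cos θ2 = 0.2488;  centre 2 = (-0.1244, 0.2154, -0.0507)
arm 3 at φ=240.0°: (R−r)+L cos θ3 = 0.2088;  centre 3 = (-0.1044, -0.1809, -0.0983)
eliminate P² terms by subtracting sphere 1 from 2 and 3
[-0.7543 0.4309 -0.0193]·P = -0.0011;  [-0.7144 -0.3617 -0.1145]·P = -0.0123
Cramer: x(z) = 0.0098-0.0970z;  y(z) = 0.0146-0.1250z
sphere 1 gives Az²+Bz+C=0 with A=1.0250, B=0.1256, C=-0.1416;  B²−4AC=0.5963;  roots -0.4379, 0.3154;  negative root z = -0.4379
x = 0.0523, y = 0.0693

(0.0523, 0.0693, -0.4379)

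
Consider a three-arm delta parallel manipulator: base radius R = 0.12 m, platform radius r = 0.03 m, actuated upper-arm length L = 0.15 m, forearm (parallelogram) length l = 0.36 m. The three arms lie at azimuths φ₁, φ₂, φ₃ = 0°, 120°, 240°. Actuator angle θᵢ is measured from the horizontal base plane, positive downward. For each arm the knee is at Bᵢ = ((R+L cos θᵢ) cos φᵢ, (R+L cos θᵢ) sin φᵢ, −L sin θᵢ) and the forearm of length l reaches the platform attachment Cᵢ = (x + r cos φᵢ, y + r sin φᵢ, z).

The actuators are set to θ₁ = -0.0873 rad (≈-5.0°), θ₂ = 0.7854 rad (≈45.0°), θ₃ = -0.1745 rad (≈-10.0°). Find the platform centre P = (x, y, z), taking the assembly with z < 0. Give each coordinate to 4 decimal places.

φ1=0.0°: virtual centre (0.2394, 0.0000, 0.0131), radius l
φ2=120.0°: virtual centre (-0.0980, 0.1698, -0.1061), radius l
O3 = (0.2377·cos240.0°, 0.2377·sin240.0°, 0.0260) = (-0.1189, -0.2059, 0.0260)
subtract pairs → two planes through P
linear system: -0.6749x+0.3396y = -0.0078−-0.2383z; -0.7166x+-0.4117y = -0.0003−0.0259z
det = 0.5212;  x = 0.0064+-0.1713z,  y = -0.0103+0.3612z
into |P−O₁|² = l²: 1.1598z² + 0.0462z + -0.0750 = 0;  Δ = 0.3501;  z = -0.2750 or 0.2351 → z<0 root = -0.2750
x = 0.0535, y = -0.1097

(0.0535, -0.1097, -0.2750)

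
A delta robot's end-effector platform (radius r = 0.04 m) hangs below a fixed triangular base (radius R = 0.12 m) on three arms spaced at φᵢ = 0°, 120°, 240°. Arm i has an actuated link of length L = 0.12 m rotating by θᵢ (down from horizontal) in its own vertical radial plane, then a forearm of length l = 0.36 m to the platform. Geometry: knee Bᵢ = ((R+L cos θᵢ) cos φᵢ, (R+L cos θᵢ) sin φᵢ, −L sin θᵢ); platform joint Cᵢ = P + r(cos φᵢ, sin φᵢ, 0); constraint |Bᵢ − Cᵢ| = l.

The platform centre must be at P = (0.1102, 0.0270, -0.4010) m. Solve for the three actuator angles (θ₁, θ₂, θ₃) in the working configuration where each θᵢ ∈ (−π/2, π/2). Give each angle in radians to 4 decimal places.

θ₁ = 0.4363, θ₂ = 1.0473, θ₃ = 1.2218

rotate P by −φ1: (0.1102, 0.0270, -0.4010)
  e−x'=-0.0302;  (l²−L²−(e−x')²−y'²−z²)/2L = -0.1968
  γ=atan2(-0.4010,-0.0302)=-1.6460;  ψ=arccos(-0.4895)=2.0823;  θ1=γ+ψ≈0.4363
arm 2 (φ=120.0°): x'=-0.0317, y'=-0.1089
  A=0.1117, B=-0.4010, C=(l²−L²−A²−y'²−z²)/(2L)=-0.2915
  θ2 = atan2(B,A) + arccos(C/0.4163) = 1.0473
φ3=240.0° → target in arm frame (-0.0785, 0.0819)
  A cos θ + B sin θ = C:  0.1585·cos θ + -0.4010·sin θ = -0.3226
  θ3 = atan2(B,A) + arccos(C/0.4312) = 1.2218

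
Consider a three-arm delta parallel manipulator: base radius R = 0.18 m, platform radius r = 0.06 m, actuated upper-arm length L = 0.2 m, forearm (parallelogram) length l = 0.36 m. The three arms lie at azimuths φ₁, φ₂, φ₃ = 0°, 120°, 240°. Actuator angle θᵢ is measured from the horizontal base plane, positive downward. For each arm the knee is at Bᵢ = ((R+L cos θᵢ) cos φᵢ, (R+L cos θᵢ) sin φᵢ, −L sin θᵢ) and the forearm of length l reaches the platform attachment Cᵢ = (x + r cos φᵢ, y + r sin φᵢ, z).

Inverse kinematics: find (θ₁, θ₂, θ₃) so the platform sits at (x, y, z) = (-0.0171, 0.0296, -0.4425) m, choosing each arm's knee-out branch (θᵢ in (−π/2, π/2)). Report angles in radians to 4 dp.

arm 1 (φ=0.0°): x'=-0.0171, y'=0.0296
  e−x'=0.1371;  (l²−L²−(e−x')²−y'²−z²)/2L = -0.3147
  θ1 = atan2(B,A) + arccos(C/0.4633) = 1.0473
φ2=120.0° → target in arm frame (0.0342, 0.0000)
  A=0.0858, B=-0.4425, C=(l²−L²−A²−y'²−z²)/(2L)=-0.2839
  γ=atan2(-0.4425,0.0858)=-1.3792;  ψ=arccos(-0.6299)=2.2522;  θ2=γ+ψ≈0.8730
arm 3 (φ=240.0°): x'=-0.0171, y'=-0.0296
  A cos θ + B sin θ = C:  0.1371·cos θ + -0.4425·sin θ = -0.3147
  √(A²+B²)=0.4632;  θ3 = -1.2704+2.3176 ≈ 1.0472

θ₁ = 1.0473, θ₂ = 0.8730, θ₃ = 1.0472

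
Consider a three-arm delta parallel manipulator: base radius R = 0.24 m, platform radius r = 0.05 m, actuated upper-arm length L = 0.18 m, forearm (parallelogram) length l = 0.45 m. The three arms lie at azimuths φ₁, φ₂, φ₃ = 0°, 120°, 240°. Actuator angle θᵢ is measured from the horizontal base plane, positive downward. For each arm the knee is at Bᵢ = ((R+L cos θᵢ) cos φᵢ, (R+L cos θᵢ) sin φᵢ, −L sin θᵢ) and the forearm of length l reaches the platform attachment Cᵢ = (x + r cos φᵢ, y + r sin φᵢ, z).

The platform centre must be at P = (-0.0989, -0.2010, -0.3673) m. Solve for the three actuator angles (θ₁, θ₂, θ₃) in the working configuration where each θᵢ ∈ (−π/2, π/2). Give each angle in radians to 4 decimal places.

θ₁ = 1.2217, θ₂ = 1.3093, θ₃ = -0.3488

rotate P by −φ1: (-0.0989, -0.2010, -0.3673)
  A cos θ + B sin θ = C:  0.2889·cos θ + -0.3673·sin θ = -0.2463
  θ1 = atan2(B,A) + arccos(C/0.4673) = 1.2217
rotate P by −φ2: (-0.1246, 0.1861, -0.3673)
  A cos θ + B sin θ = C:  0.3146·cos θ + -0.3673·sin θ = -0.2735
  γ=atan2(-0.3673,0.3146)=-0.8625;  ψ=arccos(-0.5654)=2.1718;  θ2=γ+ψ≈1.3093
rotate P by −φ3: (0.2235, 0.0149, -0.3673)
  A cos θ + B sin θ = C:  -0.0335·cos θ + -0.3673·sin θ = 0.0940
  θ3 = atan2(B,A) + arccos(C/0.3688) = -0.3488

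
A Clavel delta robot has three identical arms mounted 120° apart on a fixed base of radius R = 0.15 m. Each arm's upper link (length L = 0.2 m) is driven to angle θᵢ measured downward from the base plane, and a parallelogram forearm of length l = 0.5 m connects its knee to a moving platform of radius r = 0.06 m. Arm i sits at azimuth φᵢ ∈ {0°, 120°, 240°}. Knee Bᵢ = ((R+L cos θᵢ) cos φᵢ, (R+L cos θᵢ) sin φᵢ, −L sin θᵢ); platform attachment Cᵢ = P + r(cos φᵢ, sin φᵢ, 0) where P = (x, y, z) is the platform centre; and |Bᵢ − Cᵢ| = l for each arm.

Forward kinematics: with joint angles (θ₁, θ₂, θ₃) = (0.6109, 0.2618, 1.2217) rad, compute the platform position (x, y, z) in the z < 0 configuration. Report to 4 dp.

φ1=0.0°: virtual centre (0.2538, 0.0000, -0.1147), radius l
φ2=120.0°: virtual centre (-0.1416, 0.2452, -0.0518), radius l
arm 3 at φ=240.0°: (R−r)+L cos θ3 = 0.1584;  O3 = (-0.0792, -0.1372, -0.1879)
subtract pairs → two planes through P
linear system: -0.7908x+0.4905y = 0.0053−0.1259z; -0.6661x+-0.2744y = -0.0172−-0.1464z
Cramer: x(z) = 0.0128-0.0686z;  y(z) = 0.0315-0.3673z
quadratic in z: (1.1396)z²+(0.2394)z+(-0.1778)=0, √Δ=0.9315 → z ∈ {-0.5137, 0.3037}; z = -0.5137 (taking z<0)
x = 0.0480, y = 0.2201

(0.0480, 0.2201, -0.5137)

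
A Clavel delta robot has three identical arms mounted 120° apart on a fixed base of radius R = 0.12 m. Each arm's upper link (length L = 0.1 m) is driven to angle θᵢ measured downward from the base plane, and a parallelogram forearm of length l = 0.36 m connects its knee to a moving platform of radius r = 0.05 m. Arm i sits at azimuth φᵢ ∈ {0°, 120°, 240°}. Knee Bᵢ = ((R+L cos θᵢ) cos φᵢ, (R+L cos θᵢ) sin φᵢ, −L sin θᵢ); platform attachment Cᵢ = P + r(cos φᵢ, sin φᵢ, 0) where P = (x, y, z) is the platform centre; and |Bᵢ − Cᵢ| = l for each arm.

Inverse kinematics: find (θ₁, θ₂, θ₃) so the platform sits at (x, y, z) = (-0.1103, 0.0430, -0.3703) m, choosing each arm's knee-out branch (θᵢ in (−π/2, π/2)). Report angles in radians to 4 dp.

arm 1 (φ=0.0°): x'=-0.1103, y'=0.0430
  A=0.1803, B=-0.3703, C=(l²−L²−A²−y'²−z²)/(2L)=-0.2594
  √(A²+B²)=0.4119;  θ1 = -1.1177+2.2521 ≈ 1.1344
arm 2 (φ=120.0°): x'=0.0924, y'=0.0740
  e−x'=-0.0224;  (l²−L²−(e−x')²−y'²−z²)/2L = -0.1175
  θ2 = atan2(B,A) + arccos(C/0.3710) = 0.2619
rotate P by −φ3: (0.0179, -0.1170, -0.3703)
  A=0.0521, B=-0.3703, C=(l²−L²−A²−y'²−z²)/(2L)=-0.1696
  √(A²+B²)=0.3739;  θ3 = -1.4310+2.0417 ≈ 0.6106

θ₁ = 1.1344, θ₂ = 0.2619, θ₃ = 0.6106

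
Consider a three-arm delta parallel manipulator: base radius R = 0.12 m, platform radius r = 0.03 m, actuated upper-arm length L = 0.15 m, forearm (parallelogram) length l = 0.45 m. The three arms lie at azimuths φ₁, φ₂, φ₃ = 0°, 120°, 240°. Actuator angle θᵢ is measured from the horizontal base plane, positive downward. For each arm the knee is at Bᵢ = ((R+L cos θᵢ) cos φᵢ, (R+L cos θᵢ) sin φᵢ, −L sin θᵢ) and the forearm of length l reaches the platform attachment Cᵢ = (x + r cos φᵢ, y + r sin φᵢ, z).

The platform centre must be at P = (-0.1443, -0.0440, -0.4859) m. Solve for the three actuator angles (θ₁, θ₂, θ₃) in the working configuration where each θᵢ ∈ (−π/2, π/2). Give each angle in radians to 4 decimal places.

θ₁ = 1.2217, θ₂ = 0.6980, θ₃ = 0.4363

rotate P by −φ1: (-0.1443, -0.0440, -0.4859)
  e−x'=0.2343;  (l²−L²−(e−x')²−y'²−z²)/2L = -0.3764
  γ=atan2(-0.4859,0.2343)=-1.1215;  ψ=arccos(-0.6978)=2.3432;  θ1=γ+ψ≈1.2217
arm 2 (φ=120.0°): x'=0.0340, y'=0.1470
  A=0.0560, B=-0.4859, C=(l²−L²−A²−y'²−z²)/(2L)=-0.2694
  √(A²+B²)=0.4891;  θ2 = -1.4561+2.1542 ≈ 0.6980
arm 3 (φ=240.0°): x'=0.1103, y'=-0.1030
  A cos θ + B sin θ = C:  -0.0203·cos θ + -0.4859·sin θ = -0.2237
  θ3 = atan2(B,A) + arccos(C/0.4863) = 0.4363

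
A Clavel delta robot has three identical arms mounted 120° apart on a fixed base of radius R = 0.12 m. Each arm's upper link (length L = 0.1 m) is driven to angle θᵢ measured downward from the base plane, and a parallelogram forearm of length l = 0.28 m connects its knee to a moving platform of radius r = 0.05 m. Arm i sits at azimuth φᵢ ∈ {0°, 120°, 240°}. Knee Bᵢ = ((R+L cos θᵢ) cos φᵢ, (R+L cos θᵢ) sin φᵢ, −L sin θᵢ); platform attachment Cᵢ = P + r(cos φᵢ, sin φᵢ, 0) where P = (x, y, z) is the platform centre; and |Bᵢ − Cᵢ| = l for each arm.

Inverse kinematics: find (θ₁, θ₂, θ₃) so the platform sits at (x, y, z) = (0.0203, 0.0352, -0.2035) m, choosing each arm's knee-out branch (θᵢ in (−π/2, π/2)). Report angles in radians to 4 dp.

θ₁ = -0.3496, θ₂ = -0.3499, θ₃ = 0.1740

arm 1 (φ=0.0°): x'=0.0203, y'=0.0352
  A cos θ + B sin θ = C:  0.0497·cos θ + -0.2035·sin θ = 0.1164
  γ=atan2(-0.2035,0.0497)=-1.3313;  ψ=arccos(0.5556)=0.9817;  θ1=γ+ψ≈-0.3496
φ2=120.0° → target in arm frame (0.0203, -0.0352)
  A cos θ + B sin θ = C:  0.0497·cos θ + -0.2035·sin θ = 0.1164
  θ2 = atan2(B,A) + arccos(C/0.2095) = -0.3499
rotate P by −φ3: (-0.0406, 0.0000, -0.2035)
  e−x'=0.1106;  (l²−L²−(e−x')²−y'²−z²)/2L = 0.0737
  √(A²+B²)=0.2316;  θ3 = -1.0728+1.2468 ≈ 0.1740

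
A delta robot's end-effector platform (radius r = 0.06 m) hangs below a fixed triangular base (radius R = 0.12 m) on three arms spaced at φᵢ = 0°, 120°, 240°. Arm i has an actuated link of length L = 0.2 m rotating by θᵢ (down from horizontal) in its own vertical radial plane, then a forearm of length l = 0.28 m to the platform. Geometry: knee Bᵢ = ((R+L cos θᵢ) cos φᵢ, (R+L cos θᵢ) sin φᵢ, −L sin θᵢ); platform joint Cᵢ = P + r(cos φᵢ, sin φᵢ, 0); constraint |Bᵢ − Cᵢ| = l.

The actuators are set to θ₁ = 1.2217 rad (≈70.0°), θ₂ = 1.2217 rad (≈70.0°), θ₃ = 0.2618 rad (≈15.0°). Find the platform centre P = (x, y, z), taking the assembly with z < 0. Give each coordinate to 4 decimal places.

arm 1 at φ=0.0°: ρ1 = 0.1284;  S1 = (0.1284, 0.0000, -0.1879)
S2 = (0.1284·cos120.0°, 0.1284·sin120.0°, -0.1879) = (-0.0642, 0.1112, -0.1879)
arm 3 at φ=240.0°: ρ3 = 0.2532;  S3 = (-0.1266, -0.2193, -0.0518)
|S₂|²−|S₁|² = 0.0000;  |S₃|²−|S₁|² = 0.0150
linear system: -0.3852x+0.2224y = 0.0000−0.0000z; -0.5100x+-0.4385y = 0.0150−0.2723z
det = 0.2824;  x = -0.0118+0.2145z,  y = -0.0204+0.3716z
into |P−S₁|² = l²: 1.1841z² + 0.3005z + -0.0230 = 0;  Δ = 0.1993;  z = -0.3154 or 0.0616 → z<0 root = -0.3154
x = -0.0795, y = -0.1376

(-0.0795, -0.1376, -0.3154)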